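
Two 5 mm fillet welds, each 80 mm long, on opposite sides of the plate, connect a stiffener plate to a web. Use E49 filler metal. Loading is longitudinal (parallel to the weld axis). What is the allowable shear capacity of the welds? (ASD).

E49XX → F_EXX = 490 MPa.
Effective throat t_e = 0.707 × 5 = 3.535 mm.
Total length L = 160 mm; A_we = 3.535 × 160 = 565.6 mm².
F_nw = 0.6 F_EXX = 0.6 × 490 = 294 MPa.
R_n = 294 × 565.6 × 10⁻³ = 166.3 kN; R_n/Ω = 166.3/2.0 = 83.14 kN.

R_n/Ω ≈ 83.1 kN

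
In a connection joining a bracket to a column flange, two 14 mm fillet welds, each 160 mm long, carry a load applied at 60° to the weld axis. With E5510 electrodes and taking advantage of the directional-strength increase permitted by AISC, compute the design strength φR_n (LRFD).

E55XX → F_EXX = 550 MPa.
t_e = 0.707 × 14 = 9.898 mm; A_we = 9.898 × 320 = 3167 mm².
Directional factor: 1.0 + 0.5 sin^1.5(60°) = 1.403.
F_nw = 0.6 × 550 × 1.403 = 463 MPa.
φR_n = 0.75 × 463 × 3167 × 10⁻³ = 1100 kN.

φR_n ≈ 1100 kN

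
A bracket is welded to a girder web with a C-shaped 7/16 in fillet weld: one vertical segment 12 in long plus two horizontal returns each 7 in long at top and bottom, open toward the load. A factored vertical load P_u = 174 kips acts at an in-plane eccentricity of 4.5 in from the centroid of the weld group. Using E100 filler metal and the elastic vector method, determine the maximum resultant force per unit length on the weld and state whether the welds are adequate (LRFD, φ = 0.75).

f_max ≈ 13.2 kip/in; adequate

E100XX → F_EXX = 100 ksi.
Total weld length L_w = 26 in. Treat welds as unit-width lines.
Centroid: x̄ = 2×7×3.5 / 26 = 1.885 in from the vertical weld.
Polar moment about centroid: J = I_x + I_y = [12³/12 + 2×7×6²] + [12×1.885² + 2(7³/12 + 7×1.615²)] = 784.3 in³.
Direct shear f_v = P/L_w = 174 / 26 = 6.692 kip/in (vertical).
Torsion M = P·e = 174 × 4.5 = 783 kip·in.
Critical point at (x, y) = (5.115, 6) from centroid. f_tx = M·y/J = 5.99 kip/in; f_ty = M·x/J = 5.107 kip/in.
Resultant f_max = √[f_tx² + (f_v + f_ty)²] = √[5.99² + (6.692 + 5.107)²] = 13.23 kip/in.
Capacity per unit length: φr_n = 0.75 × 0.6 × 100 × (0.707 × 0.4375) = 13.92 kip/in.
13.23 ≤ 13.92 → adequate.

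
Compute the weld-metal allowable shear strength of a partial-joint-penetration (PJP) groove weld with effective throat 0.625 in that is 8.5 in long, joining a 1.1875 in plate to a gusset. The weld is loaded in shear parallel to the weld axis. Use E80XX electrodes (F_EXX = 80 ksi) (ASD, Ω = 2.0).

R_n/Ω ≈ 128 kips

Effective throat (given) t_e = 0.625 in.
A_we = 0.625 × 8.5 = 5.312 in².
F_nw = 0.6 F_EXX = 48 ksi.
R_n/Ω = (48 × 5.312) / 2.0 = 127.5 kips.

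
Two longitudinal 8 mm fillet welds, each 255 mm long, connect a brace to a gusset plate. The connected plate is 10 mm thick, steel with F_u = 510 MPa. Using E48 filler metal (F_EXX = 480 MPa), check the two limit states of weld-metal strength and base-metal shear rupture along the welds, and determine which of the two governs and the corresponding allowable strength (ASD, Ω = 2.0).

t_e = 0.707 × 8 = 5.656 mm; L = 510 mm.
Weld metal: R_n/Ω = (1/2.0) × 0.6 × 480 × 5.656 × 510 × 10⁻³ = 415.4 kN.
Base metal (shear rupture): R_n/Ω = (1/2.0) × 0.6 × 510 × 10 × 510 × 10⁻³ = 780.3 kN.
Governing: weld metal.

R_n/Ω ≈ 415 kN (weld metal governs)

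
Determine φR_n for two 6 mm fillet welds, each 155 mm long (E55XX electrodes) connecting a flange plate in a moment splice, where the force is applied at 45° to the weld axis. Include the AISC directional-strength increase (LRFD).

φR_n ≈ 422 kN

E55XX → F_EXX = 550 MPa.
t_e = 0.707 × 6 = 4.242 mm; A_we = 4.242 × 310 = 1315 mm².
Directional factor: 1.0 + 0.5 sin^1.5(45°) = 1.297.
F_nw = 0.6 × 550 × 1.297 = 428.1 MPa.
φR_n = 0.75 × 428.1 × 1315 × 10⁻³ = 422.2 kN.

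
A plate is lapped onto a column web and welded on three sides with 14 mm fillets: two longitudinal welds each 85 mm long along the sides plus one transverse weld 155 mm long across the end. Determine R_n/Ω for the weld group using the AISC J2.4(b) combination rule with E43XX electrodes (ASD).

R_n/Ω ≈ 481 kN

E43XX → F_EXX = 430 MPa.
t_e = 0.707 × 14 = 9.898 mm.
R_nwl = 0.6 × 430 × 9.898 × 170 × 10⁻³ = 434.1 kN (longitudinal, 2 welds).
R_nwt = 0.6 × 430 × 9.898 × 155 × 10⁻³ = 395.8 kN (transverse, base value).
(i) R_nwl + R_nwt = 829.9 kN; (ii) 0.85 R_nwl + 1.5 R_nwt = 962.7 kN.
R_n = max = 962.7 kN [governs: (ii)]; R_n/Ω = 481.4 kN.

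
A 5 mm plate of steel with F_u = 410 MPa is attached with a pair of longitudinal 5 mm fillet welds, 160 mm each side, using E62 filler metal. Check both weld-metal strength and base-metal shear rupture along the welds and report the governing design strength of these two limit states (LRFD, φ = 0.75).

E62XX → F_EXX = 620 MPa.
t_e = 0.707 × 5 = 3.535 mm; L = 320 mm.
Weld metal: φR_n = 0.75 × 0.6 × 620 × 3.535 × 320 × 10⁻³ = 315.6 kN.
Base metal (shear rupture): φR_n = 0.75 × 0.6 × 410 × 5 × 320 × 10⁻³ = 295.2 kN.
Governing: base-metal shear rupture.

φR_n ≈ 295 kN (base-metal shear rupture governs)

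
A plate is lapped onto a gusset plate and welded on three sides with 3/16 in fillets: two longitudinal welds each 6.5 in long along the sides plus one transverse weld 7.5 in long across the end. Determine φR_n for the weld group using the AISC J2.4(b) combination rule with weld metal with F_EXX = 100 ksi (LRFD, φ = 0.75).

t_e = 0.707 × 0.1875 = 0.1326 in.
R_nwl = 0.6 × 100 × 0.1326 × 13 = 103.4 kip (longitudinal, 2 welds).
R_nwt = 0.6 × 100 × 0.1326 × 7.5 = 59.65 kip (transverse, base value).
(i) R_nwl + R_nwt = 163.1 kip; (ii) 0.85 R_nwl + 1.5 R_nwt = 177.4 kip.
R_n = max = 177.4 kip [governs: (ii)]; φR_n = 133 kip.

φR_n ≈ 133 kip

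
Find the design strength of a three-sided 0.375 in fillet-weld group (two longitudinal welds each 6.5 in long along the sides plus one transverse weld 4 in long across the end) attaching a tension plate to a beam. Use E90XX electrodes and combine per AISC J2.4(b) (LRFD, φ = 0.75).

φR_n ≈ 183 kips

E90XX → F_EXX = 90 ksi.
t_e = 0.707 × 0.375 = 0.2651 in.
R_nwl = 0.6 × 90 × 0.2651 × 13 = 186.1 kips (longitudinal, 2 welds).
R_nwt = 0.6 × 90 × 0.2651 × 4 = 57.27 kips (transverse, base value).
(i) R_nwl + R_nwt = 243.4 kips; (ii) 0.85 R_nwl + 1.5 R_nwt = 244.1 kips.
R_n = max = 244.1 kips [governs: (ii)]; φR_n = 183.1 kips.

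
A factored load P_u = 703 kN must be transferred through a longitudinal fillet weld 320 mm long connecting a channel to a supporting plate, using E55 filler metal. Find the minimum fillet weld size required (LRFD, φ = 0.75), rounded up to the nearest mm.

w = 13 mm

E55XX → F_EXX = 550 MPa.
Total weld length L = 320 mm.
Required throat t_e = P_u / (φ × 0.6 F_EXX × L) = 703 / (0.75 × 0.6 × 550 × 320 × 10⁻³) = 8.876 mm.
Required leg w = t_e / 0.707 = 12.55 mm → use 13 mm.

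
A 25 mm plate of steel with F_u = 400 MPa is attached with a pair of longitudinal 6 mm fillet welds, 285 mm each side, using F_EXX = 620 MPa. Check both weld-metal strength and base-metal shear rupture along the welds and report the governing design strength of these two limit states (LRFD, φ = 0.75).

φR_n ≈ 675 kN (weld metal governs)

t_e = 0.707 × 6 = 4.242 mm; L = 570 mm.
Weld metal: φR_n = 0.75 × 0.6 × 620 × 4.242 × 570 × 10⁻³ = 674.6 kN.
Base metal (shear rupture): φR_n = 0.75 × 0.6 × 400 × 25 × 570 × 10⁻³ = 2565 kN.
Governing: weld metal.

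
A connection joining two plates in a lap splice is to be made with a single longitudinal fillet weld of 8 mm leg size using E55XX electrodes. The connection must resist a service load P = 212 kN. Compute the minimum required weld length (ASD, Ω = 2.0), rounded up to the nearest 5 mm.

E55XX → F_EXX = 550 MPa.
Throat t_e = 0.707 × 8 = 5.656 mm.
r_n/Ω = (0.6 × 550 × 5.656) / 2.0 = 933.2 N/mm = 0.9332 kN/mm.
L_req = P / (r_n/Ω) = 212 / 0.9332 = 227.2 mm total.
Round up → use L = 230 mm.

L = 230 mm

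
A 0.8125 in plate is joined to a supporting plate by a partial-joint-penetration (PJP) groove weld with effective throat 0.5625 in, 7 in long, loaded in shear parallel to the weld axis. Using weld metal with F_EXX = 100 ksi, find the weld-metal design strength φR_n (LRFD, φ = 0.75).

Effective throat (given) t_e = 0.5625 in.
A_we = 0.5625 × 7 = 3.938 in².
F_nw = 0.6 F_EXX = 60 ksi.
φR_n = 0.75 × 60 × 3.938 = 177.2 kips.

φR_n ≈ 177 kips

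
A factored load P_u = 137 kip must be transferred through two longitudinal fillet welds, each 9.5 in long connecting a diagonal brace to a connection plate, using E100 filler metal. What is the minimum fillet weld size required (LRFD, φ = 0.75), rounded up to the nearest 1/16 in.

w = 1/4 in

E100XX → F_EXX = 100 ksi.
Total weld length L = 19 in.
Required throat t_e = P_u / (φ × 0.6 F_EXX × L) = 137 / (0.75 × 0.6 × 100 × 19) = 0.1602 in.
Required leg w = t_e / 0.707 = 0.2266 in → use 1/4 in.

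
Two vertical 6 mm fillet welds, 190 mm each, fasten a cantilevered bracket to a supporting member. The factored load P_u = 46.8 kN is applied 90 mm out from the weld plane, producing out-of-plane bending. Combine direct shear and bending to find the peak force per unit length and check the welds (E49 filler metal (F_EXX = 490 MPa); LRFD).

L_w = 2 × 190 = 380 mm; section modulus (unit throat) S = 2 × L²/6 = 12030 mm².
Direct shear f_v = P/L_w = 46.8×10³/380 = 123.2 N/mm.
Moment M = P × e = 46.8×10³ × 90 = 4212000 N·mm; bending f_b = M/S = 350 N/mm.
f_max = √(f_v² + f_b²) = √(123.2² + 350²) = 371.1 N/mm.
φr_n = 0.75 × 0.6 × 490 × (0.707 × 6) = 935.4 N/mm → adequate.

f_max ≈ 371 N/mm; adequate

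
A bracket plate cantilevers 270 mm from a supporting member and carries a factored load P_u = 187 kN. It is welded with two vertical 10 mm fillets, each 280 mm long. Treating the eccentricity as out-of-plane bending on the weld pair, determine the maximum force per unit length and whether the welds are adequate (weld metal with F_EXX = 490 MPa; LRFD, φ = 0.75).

L_w = 2 × 280 = 560 mm; section modulus (unit throat) S = 2 × L²/6 = 26130 mm².
Direct shear f_v = P/L_w = 187×10³/560 = 333.9 N/mm.
Moment M = P × e = 187×10³ × 270 = 50490000 N·mm; bending f_b = M/S = 1932 N/mm.
f_max = √(f_v² + f_b²) = √(333.9² + 1932²) = 1961 N/mm.
φr_n = 0.75 × 0.6 × 490 × (0.707 × 10) = 1559 N/mm → NOT adequate.

f_max ≈ 1960 N/mm; NOT adequate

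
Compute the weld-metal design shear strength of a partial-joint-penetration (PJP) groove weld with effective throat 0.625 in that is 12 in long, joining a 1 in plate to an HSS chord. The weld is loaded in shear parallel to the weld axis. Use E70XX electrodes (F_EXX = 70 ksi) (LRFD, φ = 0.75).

Effective throat (given) t_e = 0.625 in.
A_we = 0.625 × 12 = 7.5 in².
F_nw = 0.6 F_EXX = 42 ksi.
φR_n = 0.75 × 42 × 7.5 = 236.2 kip.

φR_n ≈ 236 kip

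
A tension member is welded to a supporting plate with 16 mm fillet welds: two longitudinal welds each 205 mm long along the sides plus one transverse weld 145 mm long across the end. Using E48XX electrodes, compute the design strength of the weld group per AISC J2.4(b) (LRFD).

φR_n ≈ 1380 kN

E48XX → F_EXX = 480 MPa.
t_e = 0.707 × 16 = 11.31 mm.
R_nwl = 0.6 × 480 × 11.31 × 410 × 10⁻³ = 1336 kN (longitudinal, 2 welds).
R_nwt = 0.6 × 480 × 11.31 × 145 × 10⁻³ = 472.4 kN (transverse, base value).
(i) R_nwl + R_nwt = 1808 kN; (ii) 0.85 R_nwl + 1.5 R_nwt = 1844 kN.
R_n = max = 1844 kN [governs: (ii)]; φR_n = 1383 kN.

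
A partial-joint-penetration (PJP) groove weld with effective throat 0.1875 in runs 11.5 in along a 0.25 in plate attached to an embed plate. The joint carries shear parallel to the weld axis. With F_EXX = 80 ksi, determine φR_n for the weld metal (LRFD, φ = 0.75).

φR_n ≈ 77.6 kip

Effective throat (given) t_e = 0.1875 in.
A_we = 0.1875 × 11.5 = 2.156 in².
F_nw = 0.6 F_EXX = 48 ksi.
φR_n = 0.75 × 48 × 2.156 = 77.62 kip.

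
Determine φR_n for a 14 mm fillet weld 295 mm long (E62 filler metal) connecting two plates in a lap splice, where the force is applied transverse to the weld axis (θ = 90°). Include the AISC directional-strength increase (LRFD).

E62XX → F_EXX = 620 MPa.
t_e = 0.707 × 14 = 9.898 mm; A_we = 9.898 × 295 = 2920 mm².
Directional factor: 1.0 + 0.5 sin^1.5(90°) = 1.5.
F_nw = 0.6 × 620 × 1.5 = 558 MPa.
φR_n = 0.75 × 558 × 2920 × 10⁻³ = 1222 kN.

φR_n ≈ 1220 kN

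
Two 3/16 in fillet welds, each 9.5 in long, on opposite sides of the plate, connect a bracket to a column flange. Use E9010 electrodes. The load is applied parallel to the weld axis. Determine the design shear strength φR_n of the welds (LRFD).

φR_n ≈ 102 kips

E90XX → F_EXX = 90 ksi.
Effective throat t_e = 0.707 × 0.1875 = 0.1326 in.
Total length L = 19 in; A_we = 0.1326 × 19 = 2.519 in².
F_nw = 0.6 F_EXX = 0.6 × 90 = 54 ksi.
φR_n = 0.75 × 54 × 2.519 = 102 kips.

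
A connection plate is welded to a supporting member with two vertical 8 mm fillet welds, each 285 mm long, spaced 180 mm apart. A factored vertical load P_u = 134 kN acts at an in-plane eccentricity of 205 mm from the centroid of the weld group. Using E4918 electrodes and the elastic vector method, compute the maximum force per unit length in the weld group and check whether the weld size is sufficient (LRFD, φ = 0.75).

f_max ≈ 701 N/mm; adequate

E49XX → F_EXX = 490 MPa.
Total weld length L_w = 570 mm. Treat welds as unit-width lines.
Polar moment about centroid: J = 2[d³/12 + d(b/2)²] = 2[285³/12 + 285×90²] = 8475000 mm³.
Direct shear f_v = P/L_w = 134×10³ / 570 = 235.1 N/mm (vertical).
Torsion M = P·e = 134×10³ × 205 = 27470000 N·mm.
Critical point at (x, y) = (90, 142.5) from centroid. f_tx = M·y/J = 461.9 N/mm; f_ty = M·x/J = 291.7 N/mm.
Resultant f_max = √[f_tx² + (f_v + f_ty)²] = √[461.9² + (235.1 + 291.7)²] = 700.6 N/mm.
Capacity per unit length: φr_n = 0.75 × 0.6 × 490 × (0.707 × 8) = 1247 N/mm.
700.6 ≤ 1247 → adequate.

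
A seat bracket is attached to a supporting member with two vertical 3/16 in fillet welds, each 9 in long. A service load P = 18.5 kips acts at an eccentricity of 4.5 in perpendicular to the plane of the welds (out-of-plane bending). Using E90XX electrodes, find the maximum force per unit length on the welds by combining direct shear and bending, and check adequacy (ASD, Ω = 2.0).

E90XX → F_EXX = 90 ksi.
L_w = 2 × 9 = 18 in; section modulus (unit throat) S = 2 × L²/6 = 27 in².
Direct shear f_v = P/L_w = 18.5/18 = 1.028 kip/in.
Moment M = P × e = 18.5 × 4.5 = 83.25 kip·in; bending f_b = M/S = 3.083 kip/in.
f_max = √(f_v² + f_b²) = √(1.028² + 3.083²) = 3.25 kip/in.
r_n/Ω = (1/2.0) × 0.6 × 90 × (0.707 × 0.1875) = 3.579 kip/in → adequate.

f_max ≈ 3.25 kip/in; adequate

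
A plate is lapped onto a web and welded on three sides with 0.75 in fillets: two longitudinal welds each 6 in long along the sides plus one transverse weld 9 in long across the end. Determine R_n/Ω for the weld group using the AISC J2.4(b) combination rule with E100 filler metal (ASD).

R_n/Ω ≈ 377 kip

E100XX → F_EXX = 100 ksi.
t_e = 0.707 × 0.75 = 0.5302 in.
R_nwl = 0.6 × 100 × 0.5302 × 12 = 381.8 kip (longitudinal, 2 welds).
R_nwt = 0.6 × 100 × 0.5302 × 9 = 286.3 kip (transverse, base value).
(i) R_nwl + R_nwt = 668.1 kip; (ii) 0.85 R_nwl + 1.5 R_nwt = 754 kip.
R_n = max = 754 kip [governs: (ii)]; R_n/Ω = 377 kip.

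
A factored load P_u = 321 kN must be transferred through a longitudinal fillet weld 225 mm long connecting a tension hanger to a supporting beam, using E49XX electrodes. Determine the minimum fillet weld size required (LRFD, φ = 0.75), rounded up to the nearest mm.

w = 10 mm

E49XX → F_EXX = 490 MPa.
Total weld length L = 225 mm.
Required throat t_e = P_u / (φ × 0.6 F_EXX × L) = 321 / (0.75 × 0.6 × 490 × 225 × 10⁻³) = 6.47 mm.
Required leg w = t_e / 0.707 = 9.152 mm → use 10 mm.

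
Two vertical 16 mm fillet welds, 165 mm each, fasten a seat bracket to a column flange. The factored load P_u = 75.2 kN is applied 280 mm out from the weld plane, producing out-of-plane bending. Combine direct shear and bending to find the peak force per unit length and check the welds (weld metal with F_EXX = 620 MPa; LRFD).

f_max ≈ 2330 N/mm; adequate

L_w = 2 × 165 = 330 mm; section modulus (unit throat) S = 2 × L²/6 = 9075 mm².
Direct shear f_v = P/L_w = 75.2×10³/330 = 227.9 N/mm.
Moment M = P × e = 75.2×10³ × 280 = 21056000 N·mm; bending f_b = M/S = 2320 N/mm.
f_max = √(f_v² + f_b²) = √(227.9² + 2320²) = 2331 N/mm.
φr_n = 0.75 × 0.6 × 620 × (0.707 × 16) = 3156 N/mm → adequate.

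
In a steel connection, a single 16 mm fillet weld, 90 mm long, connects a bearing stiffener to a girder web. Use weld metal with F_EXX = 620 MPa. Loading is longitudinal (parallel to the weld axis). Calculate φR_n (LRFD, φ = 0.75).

Effective throat t_e = 0.707 × 16 = 11.31 mm.
Total length L = 90 mm; A_we = 11.31 × 90 = 1018 mm².
F_nw = 0.6 F_EXX = 0.6 × 620 = 372 MPa.
φR_n = 0.75 × 372 × 1018 × 10⁻³ = 284 kN.

φR_n ≈ 284 kN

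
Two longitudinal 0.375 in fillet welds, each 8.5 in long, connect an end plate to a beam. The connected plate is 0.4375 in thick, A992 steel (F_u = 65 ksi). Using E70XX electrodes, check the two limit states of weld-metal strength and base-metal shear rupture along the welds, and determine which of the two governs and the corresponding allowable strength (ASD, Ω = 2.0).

E70XX → F_EXX = 70 ksi.
t_e = 0.707 × 0.375 = 0.2651 in; L = 17 in.
Weld metal: R_n/Ω = (1/2.0) × 0.6 × 70 × 0.2651 × 17 = 94.65 kip.
Base metal (shear rupture): R_n/Ω = (1/2.0) × 0.6 × 65 × 0.4375 × 17 = 145 kip.
Governing: weld metal.

R_n/Ω ≈ 94.6 kip (weld metal governs)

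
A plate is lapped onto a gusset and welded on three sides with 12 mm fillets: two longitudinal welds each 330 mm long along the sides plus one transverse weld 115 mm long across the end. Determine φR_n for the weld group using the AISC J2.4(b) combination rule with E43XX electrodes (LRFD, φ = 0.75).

φR_n ≈ 1270 kN

E43XX → F_EXX = 430 MPa.
t_e = 0.707 × 12 = 8.484 mm.
R_nwl = 0.6 × 430 × 8.484 × 660 × 10⁻³ = 1445 kN (longitudinal, 2 welds).
R_nwt = 0.6 × 430 × 8.484 × 115 × 10⁻³ = 251.7 kN (transverse, base value).
(i) R_nwl + R_nwt = 1696 kN; (ii) 0.85 R_nwl + 1.5 R_nwt = 1606 kN.
R_n = max = 1696 kN [governs: (i)]; φR_n = 1272 kN.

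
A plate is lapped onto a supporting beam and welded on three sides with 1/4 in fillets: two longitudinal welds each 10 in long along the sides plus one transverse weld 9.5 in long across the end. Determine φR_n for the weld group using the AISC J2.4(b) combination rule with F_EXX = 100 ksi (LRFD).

t_e = 0.707 × 0.25 = 0.1767 in.
R_nwl = 0.6 × 100 × 0.1767 × 20 = 212.1 kips (longitudinal, 2 welds).
R_nwt = 0.6 × 100 × 0.1767 × 9.5 = 100.7 kips (transverse, base value).
(i) R_nwl + R_nwt = 312.8 kips; (ii) 0.85 R_nwl + 1.5 R_nwt = 331.4 kips.
R_n = max = 331.4 kips [governs: (ii)]; φR_n = 248.6 kips.

φR_n ≈ 249 kips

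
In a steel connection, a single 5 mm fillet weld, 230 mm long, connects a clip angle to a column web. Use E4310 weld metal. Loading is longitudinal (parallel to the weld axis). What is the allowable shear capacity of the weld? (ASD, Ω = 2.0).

R_n/Ω ≈ 105 kN

E43XX → F_EXX = 430 MPa.
Effective throat t_e = 0.707 × 5 = 3.535 mm.
Total length L = 230 mm; A_we = 3.535 × 230 = 813 mm².
F_nw = 0.6 F_EXX = 0.6 × 430 = 258 MPa.
R_n = 258 × 813 × 10⁻³ = 209.8 kN; R_n/Ω = 209.8/2.0 = 104.9 kN.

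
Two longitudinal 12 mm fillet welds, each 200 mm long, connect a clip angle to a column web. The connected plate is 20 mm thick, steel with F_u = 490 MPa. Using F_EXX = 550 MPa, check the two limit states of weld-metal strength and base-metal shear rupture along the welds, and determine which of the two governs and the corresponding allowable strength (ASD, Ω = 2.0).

R_n/Ω ≈ 560 kN (weld metal governs)

t_e = 0.707 × 12 = 8.484 mm; L = 400 mm.
Weld metal: R_n/Ω = (1/2.0) × 0.6 × 550 × 8.484 × 400 × 10⁻³ = 559.9 kN.
Base metal (shear rupture): R_n/Ω = (1/2.0) × 0.6 × 490 × 20 × 400 × 10⁻³ = 1176 kN.
Governing: weld metal.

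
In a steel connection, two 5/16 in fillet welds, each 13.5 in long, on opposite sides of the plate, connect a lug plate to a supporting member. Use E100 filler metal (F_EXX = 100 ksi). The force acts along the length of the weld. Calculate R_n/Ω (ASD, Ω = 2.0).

Effective throat t_e = 0.707 × 0.3125 = 0.2209 in.
Total length L = 27 in; A_we = 0.2209 × 27 = 5.965 in².
F_nw = 0.6 F_EXX = 0.6 × 100 = 60 ksi.
R_n = 60 × 5.965 = 357.9 kips; R_n/Ω = 357.9/2.0 = 179 kips.

R_n/Ω ≈ 179 kips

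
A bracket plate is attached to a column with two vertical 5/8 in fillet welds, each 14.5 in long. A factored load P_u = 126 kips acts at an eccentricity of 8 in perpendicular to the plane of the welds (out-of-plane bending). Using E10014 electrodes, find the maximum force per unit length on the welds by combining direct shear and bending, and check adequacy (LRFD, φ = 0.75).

f_max ≈ 15 kip/in; adequate

E100XX → F_EXX = 100 ksi.
L_w = 2 × 14.5 = 29 in; section modulus (unit throat) S = 2 × L²/6 = 70.08 in².
Direct shear f_v = P/L_w = 126/29 = 4.345 kip/in.
Moment M = P × e = 126 × 8 = 1008 kip·in; bending f_b = M/S = 14.38 kip/in.
f_max = √(f_v² + f_b²) = √(4.345² + 14.38²) = 15.02 kip/in.
φr_n = 0.75 × 0.6 × 100 × (0.707 × 0.625) = 19.88 kip/in → adequate.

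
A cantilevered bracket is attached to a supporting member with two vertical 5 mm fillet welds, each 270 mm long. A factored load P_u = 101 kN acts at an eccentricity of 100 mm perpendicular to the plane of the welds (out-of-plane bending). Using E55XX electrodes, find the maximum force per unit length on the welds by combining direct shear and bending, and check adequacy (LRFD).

f_max ≈ 456 N/mm; adequate

E55XX → F_EXX = 550 MPa.
L_w = 2 × 270 = 540 mm; section modulus (unit throat) S = 2 × L²/6 = 24300 mm².
Direct shear f_v = P/L_w = 101×10³/540 = 187 N/mm.
Moment M = P × e = 101×10³ × 100 = 10100000 N·mm; bending f_b = M/S = 415.6 N/mm.
f_max = √(f_v² + f_b²) = √(187² + 415.6²) = 455.8 N/mm.
φr_n = 0.75 × 0.6 × 550 × (0.707 × 5) = 874.9 N/mm → adequate.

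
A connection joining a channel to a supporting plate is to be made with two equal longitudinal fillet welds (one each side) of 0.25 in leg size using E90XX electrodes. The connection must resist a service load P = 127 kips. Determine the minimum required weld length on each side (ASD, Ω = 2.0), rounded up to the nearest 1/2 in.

L = 13.5 in on each side

E90XX → F_EXX = 90 ksi.
Throat t_e = 0.707 × 0.25 = 0.1767 in.
r_n/Ω = (0.6 × 90 × 0.1767) / 2.0 = 4.772 kip/in.
L_req = P / (r_n/Ω) = 127 / 4.772 = 26.61 in total.
Per side: 26.61 / 2 = 13.31 in.
Round up → use L = 13.5 in on each side.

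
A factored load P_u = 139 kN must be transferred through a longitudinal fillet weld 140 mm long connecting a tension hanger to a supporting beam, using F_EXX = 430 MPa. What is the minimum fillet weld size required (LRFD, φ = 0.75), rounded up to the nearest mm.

w = 8 mm

Total weld length L = 140 mm.
Required throat t_e = P_u / (φ × 0.6 F_EXX × L) = 139 / (0.75 × 0.6 × 430 × 140 × 10⁻³) = 5.131 mm.
Required leg w = t_e / 0.707 = 7.257 mm → use 8 mm.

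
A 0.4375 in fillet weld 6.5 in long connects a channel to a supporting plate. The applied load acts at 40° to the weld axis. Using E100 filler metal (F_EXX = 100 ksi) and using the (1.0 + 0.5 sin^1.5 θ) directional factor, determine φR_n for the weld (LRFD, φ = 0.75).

t_e = 0.707 × 0.4375 = 0.3093 in; A_we = 0.3093 × 6.5 = 2.011 in².
Directional factor: 1.0 + 0.5 sin^1.5(40°) = 1.258.
F_nw = 0.6 × 100 × 1.258 = 75.46 ksi.
φR_n = 0.75 × 75.46 × 2.011 = 113.8 kips.

φR_n ≈ 114 kips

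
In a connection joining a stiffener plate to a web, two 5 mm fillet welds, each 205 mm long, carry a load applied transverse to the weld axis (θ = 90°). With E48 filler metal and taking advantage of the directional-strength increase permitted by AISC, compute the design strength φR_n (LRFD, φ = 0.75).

E48XX → F_EXX = 480 MPa.
t_e = 0.707 × 5 = 3.535 mm; A_we = 3.535 × 410 = 1449 mm².
Directional factor: 1.0 + 0.5 sin^1.5(90°) = 1.5.
F_nw = 0.6 × 480 × 1.5 = 432 MPa.
φR_n = 0.75 × 432 × 1449 × 10⁻³ = 469.6 kN.

φR_n ≈ 470 kN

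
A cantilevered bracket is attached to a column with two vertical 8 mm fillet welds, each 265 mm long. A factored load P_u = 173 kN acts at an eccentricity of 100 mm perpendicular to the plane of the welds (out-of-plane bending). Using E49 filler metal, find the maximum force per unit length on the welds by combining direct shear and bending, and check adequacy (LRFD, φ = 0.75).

f_max ≈ 808 N/mm; adequate

E49XX → F_EXX = 490 MPa.
L_w = 2 × 265 = 530 mm; section modulus (unit throat) S = 2 × L²/6 = 23410 mm².
Direct shear f_v = P/L_w = 173×10³/530 = 326.4 N/mm.
Moment M = P × e = 173×10³ × 100 = 17300000 N·mm; bending f_b = M/S = 739.1 N/mm.
f_max = √(f_v² + f_b²) = √(326.4² + 739.1²) = 807.9 N/mm.
φr_n = 0.75 × 0.6 × 490 × (0.707 × 8) = 1247 N/mm → adequate.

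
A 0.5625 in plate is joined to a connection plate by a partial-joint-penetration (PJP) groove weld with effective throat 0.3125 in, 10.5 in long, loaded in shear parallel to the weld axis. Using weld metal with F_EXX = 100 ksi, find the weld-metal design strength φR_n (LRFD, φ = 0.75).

φR_n ≈ 148 kip

Effective throat (given) t_e = 0.3125 in.
A_we = 0.3125 × 10.5 = 3.281 in².
F_nw = 0.6 F_EXX = 60 ksi.
φR_n = 0.75 × 60 × 3.281 = 147.7 kip.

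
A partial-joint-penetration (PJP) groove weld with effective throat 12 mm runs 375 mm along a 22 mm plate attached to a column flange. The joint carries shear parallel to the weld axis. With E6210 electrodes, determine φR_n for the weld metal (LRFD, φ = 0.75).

E62XX → F_EXX = 620 MPa.
Effective throat (given) t_e = 12 mm.
A_we = 12 × 375 = 4500 mm².
F_nw = 0.6 F_EXX = 372 MPa.
φR_n = 0.75 × 372 × 4500 × 10⁻³ = 1256 kN.

φR_n ≈ 1260 kN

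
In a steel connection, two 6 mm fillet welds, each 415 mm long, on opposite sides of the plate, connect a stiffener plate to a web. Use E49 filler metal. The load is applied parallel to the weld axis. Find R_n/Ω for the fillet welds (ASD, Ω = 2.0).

E49XX → F_EXX = 490 MPa.
Effective throat t_e = 0.707 × 6 = 4.242 mm.
Total length L = 830 mm; A_we = 4.242 × 830 = 3521 mm².
F_nw = 0.6 F_EXX = 0.6 × 490 = 294 MPa.
R_n = 294 × 3521 × 10⁻³ = 1035 kN; R_n/Ω = 1035/2.0 = 517.6 kN.

R_n/Ω ≈ 518 kN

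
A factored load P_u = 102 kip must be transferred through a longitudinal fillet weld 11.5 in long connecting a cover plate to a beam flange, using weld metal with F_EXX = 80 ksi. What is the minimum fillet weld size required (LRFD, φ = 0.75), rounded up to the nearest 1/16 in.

Total weld length L = 11.5 in.
Required throat t_e = P_u / (φ × 0.6 F_EXX × L) = 102 / (0.75 × 0.6 × 80 × 11.5) = 0.2464 in.
Required leg w = t_e / 0.707 = 0.3485 in → use 3/8 in.

w = 3/8 in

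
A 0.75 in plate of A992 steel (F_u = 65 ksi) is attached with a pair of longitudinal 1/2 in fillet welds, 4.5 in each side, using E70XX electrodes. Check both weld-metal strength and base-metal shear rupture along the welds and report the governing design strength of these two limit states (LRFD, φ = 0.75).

φR_n ≈ 100 kip (weld metal governs)

E70XX → F_EXX = 70 ksi.
t_e = 0.707 × 0.5 = 0.3535 in; L = 9 in.
Weld metal: φR_n = 0.75 × 0.6 × 70 × 0.3535 × 9 = 100.2 kip.
Base metal (shear rupture): φR_n = 0.75 × 0.6 × 65 × 0.75 × 9 = 197.4 kip.
Governing: weld metal.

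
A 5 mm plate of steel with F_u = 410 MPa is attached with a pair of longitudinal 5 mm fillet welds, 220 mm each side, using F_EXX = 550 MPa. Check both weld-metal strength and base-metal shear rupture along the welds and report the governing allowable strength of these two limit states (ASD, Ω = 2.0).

t_e = 0.707 × 5 = 3.535 mm; L = 440 mm.
Weld metal: R_n/Ω = (1/2.0) × 0.6 × 550 × 3.535 × 440 × 10⁻³ = 256.6 kN.
Base metal (shear rupture): R_n/Ω = (1/2.0) × 0.6 × 410 × 5 × 440 × 10⁻³ = 270.6 kN.
Governing: weld metal.

R_n/Ω ≈ 257 kN (weld metal governs)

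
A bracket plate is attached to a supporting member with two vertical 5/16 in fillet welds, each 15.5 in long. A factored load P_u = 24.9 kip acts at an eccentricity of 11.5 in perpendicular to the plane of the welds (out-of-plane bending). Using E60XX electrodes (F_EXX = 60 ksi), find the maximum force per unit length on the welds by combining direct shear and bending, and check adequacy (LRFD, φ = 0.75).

f_max ≈ 3.66 kip/in; adequate

L_w = 2 × 15.5 = 31 in; section modulus (unit throat) S = 2 × L²/6 = 80.08 in².
Direct shear f_v = P/L_w = 24.9/31 = 0.8032 kip/in.
Moment M = P × e = 24.9 × 11.5 = 286.35 kip·in; bending f_b = M/S = 3.576 kip/in.
f_max = √(f_v² + f_b²) = √(0.8032² + 3.576²) = 3.665 kip/in.
φr_n = 0.75 × 0.6 × 60 × (0.707 × 0.3125) = 5.965 kip/in → adequate.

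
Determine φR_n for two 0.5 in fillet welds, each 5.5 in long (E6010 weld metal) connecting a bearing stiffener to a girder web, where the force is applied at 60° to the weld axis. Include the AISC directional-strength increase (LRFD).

E60XX → F_EXX = 60 ksi.
t_e = 0.707 × 0.5 = 0.3535 in; A_we = 0.3535 × 11 = 3.888 in².
Directional factor: 1.0 + 0.5 sin^1.5(60°) = 1.403.
F_nw = 0.6 × 60 × 1.403 = 50.51 ksi.
φR_n = 0.75 × 50.51 × 3.888 = 147.3 kip.

φR_n ≈ 147 kip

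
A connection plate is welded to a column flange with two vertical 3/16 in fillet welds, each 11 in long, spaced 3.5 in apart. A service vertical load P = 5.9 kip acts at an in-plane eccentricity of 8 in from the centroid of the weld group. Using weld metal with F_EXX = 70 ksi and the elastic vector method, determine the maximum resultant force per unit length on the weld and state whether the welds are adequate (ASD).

f_max ≈ 1.05 kip/in; adequate

Total weld length L_w = 22 in. Treat welds as unit-width lines.
Polar moment about centroid: J = 2[d³/12 + d(b/2)²] = 2[11³/12 + 11×1.75²] = 289.2 in³.
Direct shear f_v = P/L_w = 5.9 / 22 = 0.2682 kip/in (vertical).
Torsion M = P·e = 5.9 × 8 = 47.2 kip·in.
Critical point at (x, y) = (1.75, 5.5) from centroid. f_tx = M·y/J = 0.8976 kip/in; f_ty = M·x/J = 0.2856 kip/in.
Resultant f_max = √[f_tx² + (f_v + f_ty)²] = √[0.8976² + (0.2682 + 0.2856)²] = 1.055 kip/in.
Capacity per unit length: r_n/Ω = (1/2.0) × 0.6 × 70 × (0.707 × 0.1875) = 2.784 kip/in.
1.055 ≤ 2.784 → adequate.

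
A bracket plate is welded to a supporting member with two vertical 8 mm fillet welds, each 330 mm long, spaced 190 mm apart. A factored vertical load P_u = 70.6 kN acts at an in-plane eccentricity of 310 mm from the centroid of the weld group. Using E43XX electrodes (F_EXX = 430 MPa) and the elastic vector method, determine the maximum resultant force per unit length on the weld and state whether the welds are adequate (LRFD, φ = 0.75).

Total weld length L_w = 660 mm. Treat welds as unit-width lines.
Polar moment about centroid: J = 2[d³/12 + d(b/2)²] = 2[330³/12 + 330×95²] = 11950000 mm³.
Direct shear f_v = P/L_w = 70.6×10³ / 660 = 107 N/mm (vertical).
Torsion M = P·e = 70.6×10³ × 310 = 21886000 N·mm.
Critical point at (x, y) = (95, 165) from centroid. f_tx = M·y/J = 302.3 N/mm; f_ty = M·x/J = 174 N/mm.
Resultant f_max = √[f_tx² + (f_v + f_ty)²] = √[302.3² + (107 + 174)²] = 412.7 N/mm.
Capacity per unit length: φr_n = 0.75 × 0.6 × 430 × (0.707 × 8) = 1094 N/mm.
412.7 ≤ 1094 → adequate.

f_max ≈ 413 N/mm; adequate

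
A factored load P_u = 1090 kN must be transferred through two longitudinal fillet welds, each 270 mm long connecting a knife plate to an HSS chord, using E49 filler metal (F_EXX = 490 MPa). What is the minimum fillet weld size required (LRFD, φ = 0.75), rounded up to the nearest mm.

Total weld length L = 540 mm.
Required throat t_e = P_u / (φ × 0.6 F_EXX × L) = 1090 / (0.75 × 0.6 × 490 × 540 × 10⁻³) = 9.154 mm.
Required leg w = t_e / 0.707 = 12.95 mm → use 13 mm.

w = 13 mm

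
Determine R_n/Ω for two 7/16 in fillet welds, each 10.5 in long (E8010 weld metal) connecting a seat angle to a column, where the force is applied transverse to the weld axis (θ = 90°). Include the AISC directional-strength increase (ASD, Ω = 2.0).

R_n/Ω ≈ 234 kip

E80XX → F_EXX = 80 ksi.
t_e = 0.707 × 0.4375 = 0.3093 in; A_we = 0.3093 × 21 = 6.496 in².
Directional factor: 1.0 + 0.5 sin^1.5(90°) = 1.5.
F_nw = 0.6 × 80 × 1.5 = 72 ksi.
R_n/Ω = (72 × 6.496) / 2.0 = 233.8 kip.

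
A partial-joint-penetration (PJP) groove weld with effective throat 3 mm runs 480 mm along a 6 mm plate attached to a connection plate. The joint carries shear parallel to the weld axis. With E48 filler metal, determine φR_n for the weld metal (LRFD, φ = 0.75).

E48XX → F_EXX = 480 MPa.
Effective throat (given) t_e = 3 mm.
A_we = 3 × 480 = 1440 mm².
F_nw = 0.6 F_EXX = 288 MPa.
φR_n = 0.75 × 288 × 1440 × 10⁻³ = 311 kN.

φR_n ≈ 311 kN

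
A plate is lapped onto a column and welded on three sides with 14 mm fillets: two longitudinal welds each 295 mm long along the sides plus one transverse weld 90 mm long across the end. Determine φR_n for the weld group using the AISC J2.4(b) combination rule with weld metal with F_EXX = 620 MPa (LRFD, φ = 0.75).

φR_n ≈ 1880 kN

t_e = 0.707 × 14 = 9.898 mm.
R_nwl = 0.6 × 620 × 9.898 × 590 × 10⁻³ = 2172 kN (longitudinal, 2 welds).
R_nwt = 0.6 × 620 × 9.898 × 90 × 10⁻³ = 331.4 kN (transverse, base value).
(i) R_nwl + R_nwt = 2504 kN; (ii) 0.85 R_nwl + 1.5 R_nwt = 2344 kN.
R_n = max = 2504 kN [governs: (i)]; φR_n = 1878 kN.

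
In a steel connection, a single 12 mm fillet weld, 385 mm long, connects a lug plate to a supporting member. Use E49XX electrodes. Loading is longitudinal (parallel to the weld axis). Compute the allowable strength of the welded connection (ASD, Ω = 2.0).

E49XX → F_EXX = 490 MPa.
Effective throat t_e = 0.707 × 12 = 8.484 mm.
Total length L = 385 mm; A_we = 8.484 × 385 = 3266 mm².
F_nw = 0.6 F_EXX = 0.6 × 490 = 294 MPa.
R_n = 294 × 3266 × 10⁻³ = 960.3 kN; R_n/Ω = 960.3/2.0 = 480.2 kN.

R_n/Ω ≈ 480 kN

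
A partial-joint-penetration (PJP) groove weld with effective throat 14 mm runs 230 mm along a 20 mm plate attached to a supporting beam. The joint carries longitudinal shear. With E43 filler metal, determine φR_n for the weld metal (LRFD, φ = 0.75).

φR_n ≈ 623 kN

E43XX → F_EXX = 430 MPa.
Effective throat (given) t_e = 14 mm.
A_we = 14 × 230 = 3220 mm².
F_nw = 0.6 F_EXX = 258 MPa.
φR_n = 0.75 × 258 × 3220 × 10⁻³ = 623.1 kN.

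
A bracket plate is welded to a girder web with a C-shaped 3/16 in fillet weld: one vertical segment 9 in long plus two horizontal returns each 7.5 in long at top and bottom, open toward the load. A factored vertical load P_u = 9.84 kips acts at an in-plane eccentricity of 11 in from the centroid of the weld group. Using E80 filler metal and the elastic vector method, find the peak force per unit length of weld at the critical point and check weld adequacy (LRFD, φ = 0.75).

E80XX → F_EXX = 80 ksi.
Total weld length L_w = 24 in. Treat welds as unit-width lines.
Centroid: x̄ = 2×7.5×3.75 / 24 = 2.344 in from the vertical weld.
Polar moment about centroid: J = I_x + I_y = [9³/12 + 2×7.5×4.5²] + [9×2.344² + 2(7.5³/12 + 7.5×1.406²)] = 513.9 in³.
Direct shear f_v = P/L_w = 9.84 / 24 = 0.41 kip/in (vertical).
Torsion M = P·e = 9.84 × 11 = 108.24 kip·in.
Critical point at (x, y) = (5.156, 4.5) from centroid. f_tx = M·y/J = 0.9478 kip/in; f_ty = M·x/J = 1.086 kip/in.
Resultant f_max = √[f_tx² + (f_v + f_ty)²] = √[0.9478² + (0.41 + 1.086)²] = 1.771 kip/in.
Capacity per unit length: φr_n = 0.75 × 0.6 × 80 × (0.707 × 0.1875) = 4.772 kip/in.
1.771 ≤ 4.772 → adequate.

f_max ≈ 1.77 kip/in; adequate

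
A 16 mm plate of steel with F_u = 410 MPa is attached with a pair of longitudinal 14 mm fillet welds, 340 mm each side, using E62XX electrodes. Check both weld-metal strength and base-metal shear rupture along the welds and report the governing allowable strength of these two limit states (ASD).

E62XX → F_EXX = 620 MPa.
t_e = 0.707 × 14 = 9.898 mm; L = 680 mm.
Weld metal: R_n/Ω = (1/2.0) × 0.6 × 620 × 9.898 × 680 × 10⁻³ = 1252 kN.
Base metal (shear rupture): R_n/Ω = (1/2.0) × 0.6 × 410 × 16 × 680 × 10⁻³ = 1338 kN.
Governing: weld metal.

R_n/Ω ≈ 1250 kN (weld metal governs)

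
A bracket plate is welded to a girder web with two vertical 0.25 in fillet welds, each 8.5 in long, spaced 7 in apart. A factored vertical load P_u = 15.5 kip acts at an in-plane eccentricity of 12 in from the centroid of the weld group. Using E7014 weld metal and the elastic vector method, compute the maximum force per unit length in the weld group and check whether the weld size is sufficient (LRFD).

E70XX → F_EXX = 70 ksi.
Total weld length L_w = 17 in. Treat welds as unit-width lines.
Polar moment about centroid: J = 2[d³/12 + d(b/2)²] = 2[8.5³/12 + 8.5×3.5²] = 310.6 in³.
Direct shear f_v = P/L_w = 15.5 / 17 = 0.9118 kip/in (vertical).
Torsion M = P·e = 15.5 × 12 = 186 kip·in.
Critical point at (x, y) = (3.5, 4.25) from centroid. f_tx = M·y/J = 2.545 kip/in; f_ty = M·x/J = 2.096 kip/in.
Resultant f_max = √[f_tx² + (f_v + f_ty)²] = √[2.545² + (0.9118 + 2.096)²] = 3.94 kip/in.
Capacity per unit length: φr_n = 0.75 × 0.6 × 70 × (0.707 × 0.25) = 5.568 kip/in.
3.94 ≤ 5.568 → adequate.

f_max ≈ 3.94 kip/in; adequate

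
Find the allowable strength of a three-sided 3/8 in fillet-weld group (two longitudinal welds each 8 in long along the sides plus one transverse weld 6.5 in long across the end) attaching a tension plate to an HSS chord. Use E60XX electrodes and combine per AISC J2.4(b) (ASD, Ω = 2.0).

E60XX → F_EXX = 60 ksi.
t_e = 0.707 × 0.375 = 0.2651 in.
R_nwl = 0.6 × 60 × 0.2651 × 16 = 152.7 kips (longitudinal, 2 welds).
R_nwt = 0.6 × 60 × 0.2651 × 6.5 = 62.04 kips (transverse, base value).
(i) R_nwl + R_nwt = 214.8 kips; (ii) 0.85 R_nwl + 1.5 R_nwt = 222.9 kips.
R_n = max = 222.9 kips [governs: (ii)]; R_n/Ω = 111.4 kips.

R_n/Ω ≈ 111 kips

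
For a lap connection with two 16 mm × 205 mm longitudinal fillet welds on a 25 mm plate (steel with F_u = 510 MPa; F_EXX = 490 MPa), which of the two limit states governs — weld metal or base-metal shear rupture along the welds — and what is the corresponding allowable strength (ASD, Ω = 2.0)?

R_n/Ω ≈ 682 kN (weld metal governs)

t_e = 0.707 × 16 = 11.31 mm; L = 410 mm.
Weld metal: R_n/Ω = (1/2.0) × 0.6 × 490 × 11.31 × 410 × 10⁻³ = 681.8 kN.
Base metal (shear rupture): R_n/Ω = (1/2.0) × 0.6 × 510 × 25 × 410 × 10⁻³ = 1568 kN.
Governing: weld metal.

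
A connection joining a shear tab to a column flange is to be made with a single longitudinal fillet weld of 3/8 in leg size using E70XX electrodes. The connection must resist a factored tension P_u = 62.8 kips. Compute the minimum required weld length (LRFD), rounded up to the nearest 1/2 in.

E70XX → F_EXX = 70 ksi.
Throat t_e = 0.707 × 0.375 = 0.2651 in.
φr_n = 0.75 × 0.6 × 70 × 0.2651 = 8.351 kips/in.
L_req = P_u / φr_n = 62.8 / 8.351 = 7.52 in total.
Round up → use L = 8 in.

L = 8 in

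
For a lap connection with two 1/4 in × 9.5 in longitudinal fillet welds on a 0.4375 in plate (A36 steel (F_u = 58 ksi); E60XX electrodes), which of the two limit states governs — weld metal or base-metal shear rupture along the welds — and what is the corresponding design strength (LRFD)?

E60XX → F_EXX = 60 ksi.
t_e = 0.707 × 0.25 = 0.1767 in; L = 19 in.
Weld metal: φR_n = 0.75 × 0.6 × 60 × 0.1767 × 19 = 90.67 kip.
Base metal (shear rupture): φR_n = 0.75 × 0.6 × 58 × 0.4375 × 19 = 217 kip.
Governing: weld metal.

φR_n ≈ 90.7 kip (weld metal governs)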